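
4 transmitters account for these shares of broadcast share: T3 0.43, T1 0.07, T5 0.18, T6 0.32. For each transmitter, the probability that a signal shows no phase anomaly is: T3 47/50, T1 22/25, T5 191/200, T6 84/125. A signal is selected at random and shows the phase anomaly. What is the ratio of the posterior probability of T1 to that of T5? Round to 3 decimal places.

1.037

Taking complements, P(anomaly | each) = T3 0.06, T1 0.12, T5 0.045, T6 0.328.
By Bayes' rule, posterior ∝ prior × likelihood:
  T3: 0.43 × 0.06 = 0.0258
  T1: 0.07 × 0.12 = 0.0084
  T5: 0.18 × 0.045 = 0.0081
  T6: 0.32 × 0.328 = 0.10496
Normalizing constant = 0.14726.
The ratio is 0.0084 / 0.0081 (the normalizer cancels) = 1.037.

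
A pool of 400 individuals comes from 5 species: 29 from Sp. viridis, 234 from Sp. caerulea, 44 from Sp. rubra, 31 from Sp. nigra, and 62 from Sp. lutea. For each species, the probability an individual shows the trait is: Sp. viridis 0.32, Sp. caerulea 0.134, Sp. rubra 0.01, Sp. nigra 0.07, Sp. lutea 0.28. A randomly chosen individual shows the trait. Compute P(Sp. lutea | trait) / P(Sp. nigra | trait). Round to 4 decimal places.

Prior × likelihood for each hypothesis:
  Sp. viridis: 0.0725 × 0.32 = 0.0232
  Sp. caerulea: 0.585 × 0.134 = 0.07839
  Sp. rubra: 0.11 × 0.01 = 0.0011
  Sp. nigra: 0.0775 × 0.07 = 0.005425
  Sp. lutea: 0.155 × 0.28 = 0.0434
Total = 0.151515.
The ratio is 0.0434 / 0.005425 (the normalizer cancels) = 8.0000.

8.0000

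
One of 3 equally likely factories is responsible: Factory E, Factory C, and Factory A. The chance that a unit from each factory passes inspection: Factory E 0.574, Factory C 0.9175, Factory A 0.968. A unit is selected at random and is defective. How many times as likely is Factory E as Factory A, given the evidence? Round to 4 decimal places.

13.3125

Taking complements, P(defective | each) = Factory E 0.426, Factory C 0.0825, Factory A 0.032.
Since the prior is uniform, the posterior is proportional to the likelihood:
  Factory E: 0.426
  Factory C: 0.0825
  Factory A: 0.032
Sum = 0.5405.
The ratio is 0.426 / 0.032 (the normalizer cancels) = 13.3125.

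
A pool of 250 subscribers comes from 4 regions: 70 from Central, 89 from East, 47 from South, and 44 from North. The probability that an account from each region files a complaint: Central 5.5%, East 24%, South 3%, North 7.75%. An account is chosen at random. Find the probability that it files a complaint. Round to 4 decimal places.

0.1201

Prior × likelihood for each hypothesis:
  Central: 0.28 × 0.055 = 0.0154
  East: 0.356 × 0.24 = 0.08544
  South: 0.188 × 0.03 = 0.00564
  North: 0.176 × 0.0775 = 0.01364
P(complaint) = 0.0154 + 0.08544 + 0.00564 + 0.01364 = 0.12012 → 0.1201.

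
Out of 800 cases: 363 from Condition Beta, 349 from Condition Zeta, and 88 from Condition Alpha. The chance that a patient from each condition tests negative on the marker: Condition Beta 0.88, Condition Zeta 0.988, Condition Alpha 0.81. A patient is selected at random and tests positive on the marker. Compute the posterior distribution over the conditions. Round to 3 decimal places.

Taking complements, P(marker-positive | each) = Condition Beta 0.12, Condition Zeta 0.012, Condition Alpha 0.19.
Unnormalized posteriors (prior × likelihood):
  Condition Beta: 0.45375 × 0.12 = 0.05445
  Condition Zeta: 0.43625 × 0.012 = 0.005235
  Condition Alpha: 0.11 × 0.19 = 0.0209
Normalizing constant = 0.080585.
P(Condition Beta | marker-positive) = 0.05445/0.080585 ≈ 0.676
P(Condition Zeta | marker-positive) = 0.005235/0.080585 ≈ 0.065
P(Condition Alpha | marker-positive) = 0.0209/0.080585 ≈ 0.259

Condition Beta 0.676, Condition Zeta 0.065, Condition Alpha 0.259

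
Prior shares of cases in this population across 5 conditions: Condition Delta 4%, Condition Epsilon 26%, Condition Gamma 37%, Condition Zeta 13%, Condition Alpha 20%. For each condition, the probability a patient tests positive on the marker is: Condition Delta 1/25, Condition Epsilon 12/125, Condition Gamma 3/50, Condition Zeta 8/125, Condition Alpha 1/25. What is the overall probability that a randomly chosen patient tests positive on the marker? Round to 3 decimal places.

Unnormalized posteriors (prior × likelihood):
  Condition Delta: 0.04 × 0.04 = 0.0016
  Condition Epsilon: 0.26 × 0.096 = 0.02496
  Condition Gamma: 0.37 × 0.06 = 0.0222
  Condition Zeta: 0.13 × 0.064 = 0.00832
  Condition Alpha: 0.2 × 0.04 = 0.008
P(marker-positive) = 0.0016 + 0.02496 + 0.0222 + 0.00832 + 0.008 = 0.06508 → 0.065.

0.065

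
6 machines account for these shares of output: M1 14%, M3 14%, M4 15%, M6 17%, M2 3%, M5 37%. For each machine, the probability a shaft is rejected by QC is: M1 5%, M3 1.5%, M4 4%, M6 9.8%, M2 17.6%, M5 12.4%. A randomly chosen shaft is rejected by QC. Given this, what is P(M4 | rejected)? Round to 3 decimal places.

By Bayes' rule, posterior ∝ prior × likelihood:
  M1: 0.14 × 0.05 = 0.007
  M3: 0.14 × 0.015 = 0.0021
  M4: 0.15 × 0.04 = 0.006
  M6: 0.17 × 0.098 = 0.01666
  M2: 0.03 × 0.176 = 0.00528
  M5: 0.37 × 0.124 = 0.04588
Sum = 0.08292.
P(M4 | evidence) = 0.006 / 0.08292 ≈ 0.072.

0.072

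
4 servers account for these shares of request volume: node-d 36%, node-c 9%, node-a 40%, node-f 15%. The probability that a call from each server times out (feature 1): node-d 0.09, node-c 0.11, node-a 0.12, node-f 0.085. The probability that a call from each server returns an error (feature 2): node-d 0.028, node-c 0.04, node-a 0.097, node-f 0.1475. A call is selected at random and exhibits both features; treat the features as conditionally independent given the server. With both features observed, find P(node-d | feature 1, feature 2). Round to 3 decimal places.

0.116

By Bayes' rule, posterior ∝ prior × likelihood:
  node-d: 0.36 × 0.09 × 0.028 = 0.0009072
  node-c: 0.09 × 0.11 × 0.04 = 0.000396
  node-a: 0.4 × 0.12 × 0.097 = 0.004656
  node-f: 0.15 × 0.085 × 0.1475 = 0.001880625
Total = 0.007839825.
P(node-d | evidence) = 0.0009072 / 0.007839825 ≈ 0.116.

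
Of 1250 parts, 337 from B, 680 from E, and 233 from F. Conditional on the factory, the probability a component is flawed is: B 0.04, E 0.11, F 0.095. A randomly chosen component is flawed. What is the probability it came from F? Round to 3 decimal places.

Compute prior × likelihood for every hypothesis:
  B: 0.2696 × 0.04 = 0.010784
  E: 0.544 × 0.11 = 0.05984
  F: 0.1864 × 0.095 = 0.017708
Total = 0.088332.
P(F | evidence) = 0.017708 / 0.088332 ≈ 0.200.

0.200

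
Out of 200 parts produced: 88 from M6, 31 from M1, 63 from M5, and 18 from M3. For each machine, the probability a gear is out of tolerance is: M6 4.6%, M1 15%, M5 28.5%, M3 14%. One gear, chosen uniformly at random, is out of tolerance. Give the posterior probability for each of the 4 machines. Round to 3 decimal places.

Prior × likelihood for each hypothesis:
  M6: 0.44 × 0.046 = 0.02024
  M1: 0.155 × 0.15 = 0.02325
  M5: 0.315 × 0.285 = 0.089775
  M3: 0.09 × 0.14 = 0.0126
Total = 0.145865.
P(M6 | oversize) = 0.02024/0.145865 ≈ 0.139
P(M1 | oversize) = 0.02325/0.145865 ≈ 0.159
P(M5 | oversize) = 0.089775/0.145865 ≈ 0.615
P(M3 | oversize) = 0.0126/0.145865 ≈ 0.086

M6 0.139, M1 0.159, M5 0.615, M3 0.086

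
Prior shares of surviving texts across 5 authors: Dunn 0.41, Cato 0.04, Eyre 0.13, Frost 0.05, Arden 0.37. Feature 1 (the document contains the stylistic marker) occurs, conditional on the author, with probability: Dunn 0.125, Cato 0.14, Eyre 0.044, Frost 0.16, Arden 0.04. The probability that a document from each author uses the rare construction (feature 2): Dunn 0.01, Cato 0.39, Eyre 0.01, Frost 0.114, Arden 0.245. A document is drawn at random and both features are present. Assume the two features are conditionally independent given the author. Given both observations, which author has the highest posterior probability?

Arden

Compute prior × likelihood for every hypothesis:
  Dunn: 0.41 × 0.125 × 0.01 = 0.0005125
  Cato: 0.04 × 0.14 × 0.39 = 0.002184
  Eyre: 0.13 × 0.044 × 0.01 = 0.0000572
  Frost: 0.05 × 0.16 × 0.114 = 0.000912
  Arden: 0.37 × 0.04 × 0.245 = 0.003626
Total = 0.0072917.
Largest term belongs to Arden, so Arden is most probable.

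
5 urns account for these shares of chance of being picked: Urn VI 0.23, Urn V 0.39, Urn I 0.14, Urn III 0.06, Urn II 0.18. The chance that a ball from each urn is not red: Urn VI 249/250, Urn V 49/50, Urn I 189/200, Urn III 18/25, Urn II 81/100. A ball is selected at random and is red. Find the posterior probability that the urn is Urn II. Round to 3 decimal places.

Taking complements, P(red | each) = Urn VI 0.004, Urn V 0.02, Urn I 0.055, Urn III 0.28, Urn II 0.19.
By Bayes' rule, posterior ∝ prior × likelihood:
  Urn VI: 0.23 × 0.004 = 0.00092
  Urn V: 0.39 × 0.02 = 0.0078
  Urn I: 0.14 × 0.055 = 0.0077
  Urn III: 0.06 × 0.28 = 0.0168
  Urn II: 0.18 × 0.19 = 0.0342
Sum = 0.06742.
P(Urn II | evidence) = 0.0342 / 0.06742 ≈ 0.507.

0.507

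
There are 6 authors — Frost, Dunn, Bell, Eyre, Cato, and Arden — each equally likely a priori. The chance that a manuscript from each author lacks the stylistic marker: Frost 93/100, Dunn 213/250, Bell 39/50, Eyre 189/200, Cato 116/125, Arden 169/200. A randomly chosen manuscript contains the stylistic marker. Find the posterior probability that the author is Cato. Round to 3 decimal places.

0.100

Taking complements, P(marker | each) = Frost 0.07, Dunn 0.148, Bell 0.22, Eyre 0.055, Cato 0.072, Arden 0.155.
With a uniform prior (1/6 each), posterior ∝ likelihood:
  Frost: 0.07
  Dunn: 0.148
  Bell: 0.22
  Eyre: 0.055
  Cato: 0.072
  Arden: 0.155
Total = 0.72.
P(Cato | evidence) = 0.072 / 0.72 ≈ 0.100.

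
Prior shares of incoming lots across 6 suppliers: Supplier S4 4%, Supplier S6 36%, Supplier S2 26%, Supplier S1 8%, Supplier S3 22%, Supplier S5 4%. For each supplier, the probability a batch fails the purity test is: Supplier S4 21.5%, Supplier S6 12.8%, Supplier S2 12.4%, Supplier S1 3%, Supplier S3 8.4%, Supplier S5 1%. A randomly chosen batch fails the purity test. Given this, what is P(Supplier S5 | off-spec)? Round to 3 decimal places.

By Bayes' rule, posterior ∝ prior × likelihood:
  Supplier S4: 0.04 × 0.215 = 0.0086
  Supplier S6: 0.36 × 0.128 = 0.04608
  Supplier S2: 0.26 × 0.124 = 0.03224
  Supplier S1: 0.08 × 0.03 = 0.0024
  Supplier S3: 0.22 × 0.084 = 0.01848
  Supplier S5: 0.04 × 0.01 = 0.0004
Normalizing constant = 0.1082.
P(Supplier S5 | evidence) = 0.0004 / 0.1082 ≈ 0.004.

0.004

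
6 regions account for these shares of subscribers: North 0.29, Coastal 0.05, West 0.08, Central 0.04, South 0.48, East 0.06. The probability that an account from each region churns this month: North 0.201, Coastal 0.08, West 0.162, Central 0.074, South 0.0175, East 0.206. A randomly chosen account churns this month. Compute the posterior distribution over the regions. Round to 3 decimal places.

By Bayes' rule, posterior ∝ prior × likelihood:
  North: 0.29 × 0.201 = 0.05829
  Coastal: 0.05 × 0.08 = 0.004
  West: 0.08 × 0.162 = 0.01296
  Central: 0.04 × 0.074 = 0.00296
  South: 0.48 × 0.0175 = 0.0084
  East: 0.06 × 0.206 = 0.01236
Total = 0.09897.
P(North | churn) = 0.05829/0.09897 ≈ 0.589
P(Coastal | churn) = 0.004/0.09897 ≈ 0.040
P(West | churn) = 0.01296/0.09897 ≈ 0.131
P(Central | churn) = 0.00296/0.09897 ≈ 0.030
P(South | churn) = 0.0084/0.09897 ≈ 0.085
P(East | churn) = 0.01236/0.09897 ≈ 0.125

North 0.589, Coastal 0.040, West 0.131, Central 0.030, South 0.085, East 0.125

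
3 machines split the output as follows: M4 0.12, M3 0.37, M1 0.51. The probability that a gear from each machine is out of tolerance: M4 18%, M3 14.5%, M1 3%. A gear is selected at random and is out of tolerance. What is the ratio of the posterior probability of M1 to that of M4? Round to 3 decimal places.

Unnormalized posteriors (prior × likelihood):
  M4: 0.12 × 0.18 = 0.0216
  M3: 0.37 × 0.145 = 0.05365
  M1: 0.51 × 0.03 = 0.0153
Total = 0.09055.
The ratio is 0.0153 / 0.0216 (the normalizer cancels) = 0.708.

0.708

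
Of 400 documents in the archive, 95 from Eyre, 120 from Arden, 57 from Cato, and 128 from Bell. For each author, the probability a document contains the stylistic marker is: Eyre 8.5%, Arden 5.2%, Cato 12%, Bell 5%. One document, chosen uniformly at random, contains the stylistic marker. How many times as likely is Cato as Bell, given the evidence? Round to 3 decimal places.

Compute prior × likelihood for every hypothesis:
  Eyre: 0.2375 × 0.085 = 0.0201875
  Arden: 0.3 × 0.052 = 0.0156
  Cato: 0.1425 × 0.12 = 0.0171
  Bell: 0.32 × 0.05 = 0.016
Sum = 0.0688875.
The ratio is 0.0171 / 0.016 (the normalizer cancels) = 1.069.

1.069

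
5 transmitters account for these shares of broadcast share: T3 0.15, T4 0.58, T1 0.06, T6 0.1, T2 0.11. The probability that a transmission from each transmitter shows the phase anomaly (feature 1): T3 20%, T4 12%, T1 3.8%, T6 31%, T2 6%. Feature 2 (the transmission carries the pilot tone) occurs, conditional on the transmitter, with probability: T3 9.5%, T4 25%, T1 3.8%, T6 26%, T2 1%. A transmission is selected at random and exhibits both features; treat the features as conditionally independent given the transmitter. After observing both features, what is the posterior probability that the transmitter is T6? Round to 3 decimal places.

0.283

Unnormalized posteriors (prior × likelihood):
  T3: 0.15 × 0.2 × 0.095 = 0.00285
  T4: 0.58 × 0.12 × 0.25 = 0.0174
  T1: 0.06 × 0.038 × 0.038 = 0.00008664
  T6: 0.1 × 0.31 × 0.26 = 0.00806
  T2: 0.11 × 0.06 × 0.01 = 0.000066
Total = 0.02846264.
P(T6 | evidence) = 0.00806 / 0.02846264 ≈ 0.283.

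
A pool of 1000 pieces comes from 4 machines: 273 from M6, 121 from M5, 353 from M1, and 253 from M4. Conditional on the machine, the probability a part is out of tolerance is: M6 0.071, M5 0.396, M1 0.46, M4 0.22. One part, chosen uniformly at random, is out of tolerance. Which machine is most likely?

M1

By Bayes' rule, posterior ∝ prior × likelihood:
  M6: 0.273 × 0.071 = 0.019383
  M5: 0.121 × 0.396 = 0.047916
  M1: 0.353 × 0.46 = 0.16238
  M4: 0.253 × 0.22 = 0.05566
Sum = 0.285339.
Largest term belongs to M1, so M1 is most probable.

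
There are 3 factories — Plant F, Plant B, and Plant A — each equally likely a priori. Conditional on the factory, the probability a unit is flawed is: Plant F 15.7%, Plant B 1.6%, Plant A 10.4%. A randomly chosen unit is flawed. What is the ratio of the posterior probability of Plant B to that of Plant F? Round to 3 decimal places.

With a uniform prior (1/3 each), posterior ∝ likelihood:
  Plant F: 0.157
  Plant B: 0.016
  Plant A: 0.104
Sum = 0.277.
The ratio is 0.016 / 0.157 (the normalizer cancels) = 0.102.

0.102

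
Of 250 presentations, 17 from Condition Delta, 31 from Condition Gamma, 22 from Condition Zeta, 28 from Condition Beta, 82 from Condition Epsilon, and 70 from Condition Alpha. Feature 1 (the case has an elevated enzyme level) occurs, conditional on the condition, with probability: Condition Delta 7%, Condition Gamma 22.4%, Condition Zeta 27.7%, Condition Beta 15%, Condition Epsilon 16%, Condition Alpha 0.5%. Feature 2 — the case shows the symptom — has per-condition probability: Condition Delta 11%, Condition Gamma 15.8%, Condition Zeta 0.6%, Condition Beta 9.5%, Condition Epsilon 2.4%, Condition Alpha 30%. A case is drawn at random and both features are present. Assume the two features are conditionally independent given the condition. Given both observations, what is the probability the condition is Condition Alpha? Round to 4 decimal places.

0.0504

By Bayes' rule, posterior ∝ prior × likelihood:
  Condition Delta: 0.068 × 0.07 × 0.11 = 0.0005236
  Condition Gamma: 0.124 × 0.224 × 0.158 = 0.004388608
  Condition Zeta: 0.088 × 0.277 × 0.006 = 0.000146256
  Condition Beta: 0.112 × 0.15 × 0.095 = 0.001596
  Condition Epsilon: 0.328 × 0.16 × 0.024 = 0.00125952
  Condition Alpha: 0.28 × 0.005 × 0.3 = 0.00042
Total = 0.008333984.
P(Condition Alpha | evidence) = 0.00042 / 0.008333984 ≈ 0.0504.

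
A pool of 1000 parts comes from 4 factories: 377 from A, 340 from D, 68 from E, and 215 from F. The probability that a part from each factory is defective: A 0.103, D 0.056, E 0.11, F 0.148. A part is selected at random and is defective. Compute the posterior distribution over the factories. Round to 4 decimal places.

By Bayes' rule, posterior ∝ prior × likelihood:
  A: 0.377 × 0.103 = 0.038831
  D: 0.34 × 0.056 = 0.01904
  E: 0.068 × 0.11 = 0.00748
  F: 0.215 × 0.148 = 0.03182
Sum = 0.097171.
P(A | defective) = 0.038831/0.097171 ≈ 0.3996
P(D | defective) = 0.01904/0.097171 ≈ 0.1959
P(E | defective) = 0.00748/0.097171 ≈ 0.0770
P(F | defective) = 0.03182/0.097171 ≈ 0.3275
(Check: 0.3996+0.1959+0.0770+0.3275 = 1.0000.)

A 0.3996, D 0.1959, E 0.0770, F 0.3275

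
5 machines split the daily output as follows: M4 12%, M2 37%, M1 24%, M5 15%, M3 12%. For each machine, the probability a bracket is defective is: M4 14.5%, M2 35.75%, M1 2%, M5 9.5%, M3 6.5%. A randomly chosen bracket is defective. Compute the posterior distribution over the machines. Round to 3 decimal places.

M4 0.099, M2 0.749, M1 0.027, M5 0.081, M3 0.044

Compute prior × likelihood for every hypothesis:
  M4: 0.12 × 0.145 = 0.0174
  M2: 0.37 × 0.3575 = 0.132275
  M1: 0.24 × 0.02 = 0.0048
  M5: 0.15 × 0.095 = 0.01425
  M3: 0.12 × 0.065 = 0.0078
Sum = 0.176525.
P(M4 | defective) = 0.0174/0.176525 ≈ 0.099
P(M2 | defective) = 0.132275/0.176525 ≈ 0.749
P(M1 | defective) = 0.0048/0.176525 ≈ 0.027
P(M5 | defective) = 0.01425/0.176525 ≈ 0.081
P(M3 | defective) = 0.0078/0.176525 ≈ 0.044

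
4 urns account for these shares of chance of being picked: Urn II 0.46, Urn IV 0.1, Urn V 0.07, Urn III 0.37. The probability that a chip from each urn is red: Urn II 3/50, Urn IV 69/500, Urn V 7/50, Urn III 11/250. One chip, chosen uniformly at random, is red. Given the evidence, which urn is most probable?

Prior × likelihood for each hypothesis:
  Urn II: 0.46 × 0.06 = 0.0276
  Urn IV: 0.1 × 0.138 = 0.0138
  Urn V: 0.07 × 0.14 = 0.0098
  Urn III: 0.37 × 0.044 = 0.01628
Sum = 0.06748.
Largest term belongs to Urn II, so Urn II is most probable.

Urn II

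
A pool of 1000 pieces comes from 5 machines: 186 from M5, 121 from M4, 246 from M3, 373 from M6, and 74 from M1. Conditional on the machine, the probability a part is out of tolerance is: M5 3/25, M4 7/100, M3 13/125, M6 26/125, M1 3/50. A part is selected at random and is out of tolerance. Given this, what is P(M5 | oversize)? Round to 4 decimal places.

Unnormalized posteriors (prior × likelihood):
  M5: 0.186 × 0.12 = 0.02232
  M4: 0.121 × 0.07 = 0.00847
  M3: 0.246 × 0.104 = 0.025584
  M6: 0.373 × 0.208 = 0.077584
  M1: 0.074 × 0.06 = 0.00444
Normalizing constant = 0.138398.
P(M5 | evidence) = 0.02232 / 0.138398 ≈ 0.1613.

0.1613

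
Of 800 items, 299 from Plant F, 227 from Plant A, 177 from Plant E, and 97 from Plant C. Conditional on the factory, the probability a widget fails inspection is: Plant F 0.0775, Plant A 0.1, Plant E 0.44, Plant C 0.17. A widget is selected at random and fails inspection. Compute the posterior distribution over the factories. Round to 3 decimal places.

Plant F 0.165, Plant A 0.162, Plant E 0.555, Plant C 0.118

By Bayes' rule, posterior ∝ prior × likelihood:
  Plant F: 0.37375 × 0.0775 = 0.028965625
  Plant A: 0.28375 × 0.1 = 0.028375
  Plant E: 0.22125 × 0.44 = 0.09735
  Plant C: 0.12125 × 0.17 = 0.0206125
Total = 0.175303125.
P(Plant F | nonconforming) = 0.028965625/0.175303125 ≈ 0.165
P(Plant A | nonconforming) = 0.028375/0.175303125 ≈ 0.162
P(Plant E | nonconforming) = 0.09735/0.175303125 ≈ 0.555
P(Plant C | nonconforming) = 0.0206125/0.175303125 ≈ 0.118
(Check: 0.165+0.162+0.555+0.118 = 1.000.)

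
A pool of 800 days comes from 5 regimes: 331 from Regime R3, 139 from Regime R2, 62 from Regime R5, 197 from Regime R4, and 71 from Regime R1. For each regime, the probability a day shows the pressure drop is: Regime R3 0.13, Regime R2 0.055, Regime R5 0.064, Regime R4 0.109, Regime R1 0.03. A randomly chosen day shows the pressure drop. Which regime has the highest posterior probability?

By Bayes' rule, posterior ∝ prior × likelihood:
  Regime R3: 0.41375 × 0.13 = 0.0537875
  Regime R2: 0.17375 × 0.055 = 0.00955625
  Regime R5: 0.0775 × 0.064 = 0.00496
  Regime R4: 0.24625 × 0.109 = 0.02684125
  Regime R1: 0.08875 × 0.03 = 0.0026625
Normalizing constant = 0.0978075.
Largest term belongs to Regime R3, so Regime R3 is most probable.

Regime R3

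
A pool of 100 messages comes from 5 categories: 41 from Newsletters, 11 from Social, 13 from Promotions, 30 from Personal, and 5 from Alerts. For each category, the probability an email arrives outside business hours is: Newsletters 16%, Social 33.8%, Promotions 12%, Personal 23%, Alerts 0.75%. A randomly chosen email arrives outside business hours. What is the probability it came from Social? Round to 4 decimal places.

Compute prior × likelihood for every hypothesis:
  Newsletters: 0.41 × 0.16 = 0.0656
  Social: 0.11 × 0.338 = 0.03718
  Promotions: 0.13 × 0.12 = 0.0156
  Personal: 0.3 × 0.23 = 0.069
  Alerts: 0.05 × 0.0075 = 0.000375
Sum = 0.187755.
P(Social | evidence) = 0.03718 / 0.187755 ≈ 0.1980.

0.1980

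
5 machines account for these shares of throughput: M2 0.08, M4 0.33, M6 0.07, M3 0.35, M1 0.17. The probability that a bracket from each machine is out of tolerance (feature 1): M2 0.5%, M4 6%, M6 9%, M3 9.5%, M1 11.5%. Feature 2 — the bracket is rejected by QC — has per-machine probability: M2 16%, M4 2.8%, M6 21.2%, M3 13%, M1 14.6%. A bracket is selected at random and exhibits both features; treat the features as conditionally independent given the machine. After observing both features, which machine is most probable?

M3

By Bayes' rule, posterior ∝ prior × likelihood:
  M2: 0.08 × 0.005 × 0.16 = 0.000064
  M4: 0.33 × 0.06 × 0.028 = 0.0005544
  M6: 0.07 × 0.09 × 0.212 = 0.0013356
  M3: 0.35 × 0.095 × 0.13 = 0.0043225
  M1: 0.17 × 0.115 × 0.146 = 0.0028543
Normalizing constant = 0.0091308.
Largest term belongs to M3, so M3 is most probable.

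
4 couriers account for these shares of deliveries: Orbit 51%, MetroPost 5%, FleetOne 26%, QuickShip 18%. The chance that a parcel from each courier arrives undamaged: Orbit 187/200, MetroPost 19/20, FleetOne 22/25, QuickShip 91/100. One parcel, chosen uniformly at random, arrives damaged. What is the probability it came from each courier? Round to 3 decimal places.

Orbit 0.399, MetroPost 0.030, FleetOne 0.376, QuickShip 0.195

Taking complements, P(damaged | each) = Orbit 0.065, MetroPost 0.05, FleetOne 0.12, QuickShip 0.09.
Unnormalized posteriors (prior × likelihood):
  Orbit: 0.51 × 0.065 = 0.03315
  MetroPost: 0.05 × 0.05 = 0.0025
  FleetOne: 0.26 × 0.12 = 0.0312
  QuickShip: 0.18 × 0.09 = 0.0162
Total = 0.08305.
P(Orbit | damaged) = 0.03315/0.08305 ≈ 0.399
P(MetroPost | damaged) = 0.0025/0.08305 ≈ 0.030
P(FleetOne | damaged) = 0.0312/0.08305 ≈ 0.376
P(QuickShip | damaged) = 0.0162/0.08305 ≈ 0.195
(Check: 0.399+0.030+0.376+0.195 = 1.000.)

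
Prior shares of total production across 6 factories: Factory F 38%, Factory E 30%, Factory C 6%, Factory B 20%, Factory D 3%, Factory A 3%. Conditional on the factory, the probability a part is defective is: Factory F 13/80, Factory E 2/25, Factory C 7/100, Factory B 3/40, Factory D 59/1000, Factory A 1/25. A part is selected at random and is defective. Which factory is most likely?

Compute prior × likelihood for every hypothesis:
  Factory F: 0.38 × 0.1625 = 0.06175
  Factory E: 0.3 × 0.08 = 0.024
  Factory C: 0.06 × 0.07 = 0.0042
  Factory B: 0.2 × 0.075 = 0.015
  Factory D: 0.03 × 0.059 = 0.00177
  Factory A: 0.03 × 0.04 = 0.0012
Total = 0.10792.
Largest term belongs to Factory F, so Factory F is most probable.

Factory F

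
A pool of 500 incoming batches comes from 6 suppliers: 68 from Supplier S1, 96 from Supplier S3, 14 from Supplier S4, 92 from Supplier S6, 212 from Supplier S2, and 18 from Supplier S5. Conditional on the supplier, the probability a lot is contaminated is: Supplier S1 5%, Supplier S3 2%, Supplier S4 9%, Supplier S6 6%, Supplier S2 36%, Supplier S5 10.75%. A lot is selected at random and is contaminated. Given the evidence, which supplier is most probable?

Prior × likelihood for each hypothesis:
  Supplier S1: 0.136 × 0.05 = 0.0068
  Supplier S3: 0.192 × 0.02 = 0.00384
  Supplier S4: 0.028 × 0.09 = 0.00252
  Supplier S6: 0.184 × 0.06 = 0.01104
  Supplier S2: 0.424 × 0.36 = 0.15264
  Supplier S5: 0.036 × 0.1075 = 0.00387
Total = 0.18071.
Largest term belongs to Supplier S2, so Supplier S2 is most probable.

Supplier S2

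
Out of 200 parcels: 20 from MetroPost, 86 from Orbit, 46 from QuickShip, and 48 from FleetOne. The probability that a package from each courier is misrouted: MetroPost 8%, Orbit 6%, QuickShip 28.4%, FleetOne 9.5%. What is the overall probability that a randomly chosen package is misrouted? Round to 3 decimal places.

0.122

Compute prior × likelihood for every hypothesis:
  MetroPost: 0.1 × 0.08 = 0.008
  Orbit: 0.43 × 0.06 = 0.0258
  QuickShip: 0.23 × 0.284 = 0.06532
  FleetOne: 0.24 × 0.095 = 0.0228
P(misrouted) = 0.008 + 0.0258 + 0.06532 + 0.0228 = 0.12192 → 0.122.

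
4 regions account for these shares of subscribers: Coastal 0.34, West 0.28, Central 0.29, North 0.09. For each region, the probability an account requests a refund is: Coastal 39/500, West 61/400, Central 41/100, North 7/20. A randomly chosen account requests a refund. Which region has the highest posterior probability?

Central

By Bayes' rule, posterior ∝ prior × likelihood:
  Coastal: 0.34 × 0.078 = 0.02652
  West: 0.28 × 0.1525 = 0.0427
  Central: 0.29 × 0.41 = 0.1189
  North: 0.09 × 0.35 = 0.0315
Normalizing constant = 0.21962.
Largest term belongs to Central, so Central is most probable.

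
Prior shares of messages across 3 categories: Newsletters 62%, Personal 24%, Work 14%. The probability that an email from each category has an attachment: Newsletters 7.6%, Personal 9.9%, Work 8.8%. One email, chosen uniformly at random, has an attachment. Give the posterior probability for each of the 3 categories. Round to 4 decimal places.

Newsletters 0.5663, Personal 0.2856, Work 0.1481

Compute prior × likelihood for every hypothesis:
  Newsletters: 0.62 × 0.076 = 0.04712
  Personal: 0.24 × 0.099 = 0.02376
  Work: 0.14 × 0.088 = 0.01232
Sum = 0.0832.
P(Newsletters | attachment) = 0.04712/0.0832 ≈ 0.5663
P(Personal | attachment) = 0.02376/0.0832 ≈ 0.2856
P(Work | attachment) = 0.01232/0.0832 ≈ 0.1481
(Check: 0.5663+0.2856+0.1481 = 1.0000.)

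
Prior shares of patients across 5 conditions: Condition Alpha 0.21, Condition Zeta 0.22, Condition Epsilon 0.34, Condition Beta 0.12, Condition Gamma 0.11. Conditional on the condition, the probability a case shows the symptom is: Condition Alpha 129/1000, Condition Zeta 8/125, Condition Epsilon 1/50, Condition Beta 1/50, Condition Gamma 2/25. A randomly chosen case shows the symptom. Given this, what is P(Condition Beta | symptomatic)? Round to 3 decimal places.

Compute prior × likelihood for every hypothesis:
  Condition Alpha: 0.21 × 0.129 = 0.02709
  Condition Zeta: 0.22 × 0.064 = 0.01408
  Condition Epsilon: 0.34 × 0.02 = 0.0068
  Condition Beta: 0.12 × 0.02 = 0.0024
  Condition Gamma: 0.11 × 0.08 = 0.0088
Sum = 0.05917.
P(Condition Beta | evidence) = 0.0024 / 0.05917 ≈ 0.041.

0.041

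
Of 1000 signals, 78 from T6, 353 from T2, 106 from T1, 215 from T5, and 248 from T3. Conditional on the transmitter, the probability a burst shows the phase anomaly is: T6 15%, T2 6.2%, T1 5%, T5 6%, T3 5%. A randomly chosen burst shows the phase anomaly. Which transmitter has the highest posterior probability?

Prior × likelihood for each hypothesis:
  T6: 0.078 × 0.15 = 0.0117
  T2: 0.353 × 0.062 = 0.021886
  T1: 0.106 × 0.05 = 0.0053
  T5: 0.215 × 0.06 = 0.0129
  T3: 0.248 × 0.05 = 0.0124
Normalizing constant = 0.064186.
Largest term belongs to T2, so T2 is most probable.

T2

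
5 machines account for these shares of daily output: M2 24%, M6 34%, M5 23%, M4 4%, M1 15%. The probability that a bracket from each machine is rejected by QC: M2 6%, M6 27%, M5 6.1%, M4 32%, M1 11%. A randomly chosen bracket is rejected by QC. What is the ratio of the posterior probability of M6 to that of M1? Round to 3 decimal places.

5.564

Compute prior × likelihood for every hypothesis:
  M2: 0.24 × 0.06 = 0.0144
  M6: 0.34 × 0.27 = 0.0918
  M5: 0.23 × 0.061 = 0.01403
  M4: 0.04 × 0.32 = 0.0128
  M1: 0.15 × 0.11 = 0.0165
Total = 0.14953.
The ratio is 0.0918 / 0.0165 (the normalizer cancels) = 5.564.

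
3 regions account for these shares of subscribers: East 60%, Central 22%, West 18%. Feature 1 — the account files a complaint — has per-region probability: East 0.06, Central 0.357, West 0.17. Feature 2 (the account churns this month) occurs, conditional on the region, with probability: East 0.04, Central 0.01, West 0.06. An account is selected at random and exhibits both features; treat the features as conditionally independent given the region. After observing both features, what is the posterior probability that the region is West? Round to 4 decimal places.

0.4521

Unnormalized posteriors (prior × likelihood):
  East: 0.6 × 0.06 × 0.04 = 0.00144
  Central: 0.22 × 0.357 × 0.01 = 0.0007854
  West: 0.18 × 0.17 × 0.06 = 0.001836
Total = 0.0040614.
P(West | evidence) = 0.001836 / 0.0040614 ≈ 0.4521.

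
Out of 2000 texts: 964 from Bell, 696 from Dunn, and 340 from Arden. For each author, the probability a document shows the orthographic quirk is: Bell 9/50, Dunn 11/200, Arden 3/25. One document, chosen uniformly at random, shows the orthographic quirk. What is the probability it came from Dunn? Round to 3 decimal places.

0.152

By Bayes' rule, posterior ∝ prior × likelihood:
  Bell: 0.482 × 0.18 = 0.08676
  Dunn: 0.348 × 0.055 = 0.01914
  Arden: 0.17 × 0.12 = 0.0204
Sum = 0.1263.
P(Dunn | evidence) = 0.01914 / 0.1263 ≈ 0.152.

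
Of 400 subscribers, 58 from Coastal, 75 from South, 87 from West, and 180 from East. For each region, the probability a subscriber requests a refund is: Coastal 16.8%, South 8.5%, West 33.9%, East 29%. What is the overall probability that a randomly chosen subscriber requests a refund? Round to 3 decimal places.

Unnormalized posteriors (prior × likelihood):
  Coastal: 0.145 × 0.168 = 0.02436
  South: 0.1875 × 0.085 = 0.0159375
  West: 0.2175 × 0.339 = 0.0737325
  East: 0.45 × 0.29 = 0.1305
P(refund) = 0.02436 + 0.0159375 + 0.0737325 + 0.1305 = 0.24453 → 0.245.

0.245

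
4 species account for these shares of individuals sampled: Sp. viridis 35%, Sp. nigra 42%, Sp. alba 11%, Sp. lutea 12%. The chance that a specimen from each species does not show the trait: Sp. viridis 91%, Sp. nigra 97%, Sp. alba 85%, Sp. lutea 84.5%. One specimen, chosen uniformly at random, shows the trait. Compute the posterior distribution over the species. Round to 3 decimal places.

Taking complements, P(trait | each) = Sp. viridis 0.09, Sp. nigra 0.03, Sp. alba 0.15, Sp. lutea 0.155.
Unnormalized posteriors (prior × likelihood):
  Sp. viridis: 0.35 × 0.09 = 0.0315
  Sp. nigra: 0.42 × 0.03 = 0.0126
  Sp. alba: 0.11 × 0.15 = 0.0165
  Sp. lutea: 0.12 × 0.155 = 0.0186
Normalizing constant = 0.0792.
P(Sp. viridis | trait) = 0.0315/0.0792 ≈ 0.398
P(Sp. nigra | trait) = 0.0126/0.0792 ≈ 0.159
P(Sp. alba | trait) = 0.0165/0.0792 ≈ 0.208
P(Sp. lutea | trait) = 0.0186/0.0792 ≈ 0.235
(Check: 0.398+0.159+0.208+0.235 = 1.000.)

Sp. viridis 0.398, Sp. nigra 0.159, Sp. alba 0.208, Sp. lutea 0.235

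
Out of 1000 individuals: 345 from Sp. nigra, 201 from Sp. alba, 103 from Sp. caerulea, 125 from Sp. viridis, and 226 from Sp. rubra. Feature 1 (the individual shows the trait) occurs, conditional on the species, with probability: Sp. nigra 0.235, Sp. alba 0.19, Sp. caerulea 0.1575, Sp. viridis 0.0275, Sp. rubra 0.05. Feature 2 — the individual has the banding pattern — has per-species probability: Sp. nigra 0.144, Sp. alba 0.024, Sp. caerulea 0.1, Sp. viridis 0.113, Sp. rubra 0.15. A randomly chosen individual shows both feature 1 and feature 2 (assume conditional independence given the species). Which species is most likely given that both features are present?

Compute prior × likelihood for every hypothesis:
  Sp. nigra: 0.345 × 0.235 × 0.144 = 0.0116748
  Sp. alba: 0.201 × 0.19 × 0.024 = 0.00091656
  Sp. caerulea: 0.103 × 0.1575 × 0.1 = 0.00162225
  Sp. viridis: 0.125 × 0.0275 × 0.113 = 0.0003884375
  Sp. rubra: 0.226 × 0.05 × 0.15 = 0.001695
Total = 0.0162970475.
Largest term belongs to Sp. nigra, so Sp. nigra is most probable.

Sp. nigra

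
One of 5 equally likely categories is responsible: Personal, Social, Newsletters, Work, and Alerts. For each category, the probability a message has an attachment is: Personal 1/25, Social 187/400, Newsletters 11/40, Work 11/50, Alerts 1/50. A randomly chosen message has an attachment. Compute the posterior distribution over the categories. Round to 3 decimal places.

With a uniform prior (1/5 each), posterior ∝ likelihood:
  Personal: 0.04
  Social: 0.4675
  Newsletters: 0.275
  Work: 0.22
  Alerts: 0.02
Normalizing constant = 1.0225.
P(Personal | attachment) = 0.04/1.0225 ≈ 0.039
P(Social | attachment) = 0.4675/1.0225 ≈ 0.457
P(Newsletters | attachment) = 0.275/1.0225 ≈ 0.269
P(Work | attachment) = 0.22/1.0225 ≈ 0.215
P(Alerts | attachment) = 0.02/1.0225 ≈ 0.020
(Check: 0.039+0.457+0.269+0.215+0.020 = 1.000.)

Personal 0.039, Social 0.457, Newsletters 0.269, Work 0.215, Alerts 0.020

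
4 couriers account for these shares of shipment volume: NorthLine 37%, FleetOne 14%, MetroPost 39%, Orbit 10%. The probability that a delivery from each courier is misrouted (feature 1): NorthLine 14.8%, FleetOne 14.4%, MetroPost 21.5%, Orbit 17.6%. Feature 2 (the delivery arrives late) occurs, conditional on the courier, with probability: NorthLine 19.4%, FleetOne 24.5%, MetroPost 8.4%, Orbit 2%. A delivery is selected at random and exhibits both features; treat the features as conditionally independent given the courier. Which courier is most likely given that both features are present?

NorthLine

By Bayes' rule, posterior ∝ prior × likelihood:
  NorthLine: 0.37 × 0.148 × 0.194 = 0.01062344
  FleetOne: 0.14 × 0.144 × 0.245 = 0.0049392
  MetroPost: 0.39 × 0.215 × 0.084 = 0.0070434
  Orbit: 0.1 × 0.176 × 0.02 = 0.000352
Normalizing constant = 0.02295804.
Largest term belongs to NorthLine, so NorthLine is most probable.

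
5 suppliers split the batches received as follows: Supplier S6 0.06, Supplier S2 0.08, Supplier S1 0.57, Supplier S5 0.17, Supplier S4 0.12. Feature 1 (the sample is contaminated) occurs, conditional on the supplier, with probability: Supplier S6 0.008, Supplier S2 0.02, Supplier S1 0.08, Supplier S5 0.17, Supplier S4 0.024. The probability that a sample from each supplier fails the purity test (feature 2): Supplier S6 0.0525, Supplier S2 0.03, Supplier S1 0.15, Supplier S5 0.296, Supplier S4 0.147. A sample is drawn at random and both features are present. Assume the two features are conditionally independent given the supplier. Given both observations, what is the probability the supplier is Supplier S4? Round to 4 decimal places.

Compute prior × likelihood for every hypothesis:
  Supplier S6: 0.06 × 0.008 × 0.0525 = 0.0000252
  Supplier S2: 0.08 × 0.02 × 0.03 = 0.000048
  Supplier S1: 0.57 × 0.08 × 0.15 = 0.00684
  Supplier S5: 0.17 × 0.17 × 0.296 = 0.0085544
  Supplier S4: 0.12 × 0.024 × 0.147 = 0.00042336
Normalizing constant = 0.01589096.
P(Supplier S4 | evidence) = 0.00042336 / 0.01589096 ≈ 0.0266.

0.0266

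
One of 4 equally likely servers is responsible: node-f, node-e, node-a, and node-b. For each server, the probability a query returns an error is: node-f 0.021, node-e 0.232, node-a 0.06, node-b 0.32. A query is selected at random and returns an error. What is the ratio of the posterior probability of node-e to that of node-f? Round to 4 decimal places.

Since the prior is uniform, the posterior is proportional to the likelihood:
  node-f: 0.021
  node-e: 0.232
  node-a: 0.06
  node-b: 0.32
Sum = 0.633.
The ratio is 0.232 / 0.021 (the normalizer cancels) = 11.0476.

11.0476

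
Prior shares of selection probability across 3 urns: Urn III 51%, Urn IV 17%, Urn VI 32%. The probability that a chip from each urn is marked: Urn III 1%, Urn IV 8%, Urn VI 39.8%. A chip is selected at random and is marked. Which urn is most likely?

Urn VI

By Bayes' rule, posterior ∝ prior × likelihood:
  Urn III: 0.51 × 0.01 = 0.0051
  Urn IV: 0.17 × 0.08 = 0.0136
  Urn VI: 0.32 × 0.398 = 0.12736
Sum = 0.14606.
Largest term belongs to Urn VI, so Urn VI is most probable.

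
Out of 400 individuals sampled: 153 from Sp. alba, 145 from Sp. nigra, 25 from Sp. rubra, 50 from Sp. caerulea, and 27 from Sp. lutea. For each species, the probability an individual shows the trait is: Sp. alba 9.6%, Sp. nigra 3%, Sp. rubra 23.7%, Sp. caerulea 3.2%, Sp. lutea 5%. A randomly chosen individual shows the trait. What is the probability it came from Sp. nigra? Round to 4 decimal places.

Prior × likelihood for each hypothesis:
  Sp. alba: 0.3825 × 0.096 = 0.03672
  Sp. nigra: 0.3625 × 0.03 = 0.010875
  Sp. rubra: 0.0625 × 0.237 = 0.0148125
  Sp. caerulea: 0.125 × 0.032 = 0.004
  Sp. lutea: 0.0675 × 0.05 = 0.003375
Normalizing constant = 0.0697825.
P(Sp. nigra | evidence) = 0.010875 / 0.0697825 ≈ 0.1558.

0.1558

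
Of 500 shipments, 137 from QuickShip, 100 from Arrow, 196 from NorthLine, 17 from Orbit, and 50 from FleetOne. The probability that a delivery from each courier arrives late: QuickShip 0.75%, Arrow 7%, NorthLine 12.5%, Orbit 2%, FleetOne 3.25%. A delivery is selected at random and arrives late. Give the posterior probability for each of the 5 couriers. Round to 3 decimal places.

QuickShip 0.030, Arrow 0.203, NorthLine 0.710, Orbit 0.010, FleetOne 0.047

By Bayes' rule, posterior ∝ prior × likelihood:
  QuickShip: 0.274 × 0.0075 = 0.002055
  Arrow: 0.2 × 0.07 = 0.014
  NorthLine: 0.392 × 0.125 = 0.049
  Orbit: 0.034 × 0.02 = 0.00068
  FleetOne: 0.1 × 0.0325 = 0.00325
Sum = 0.068985.
P(QuickShip | late) = 0.002055/0.068985 ≈ 0.030
P(Arrow | late) = 0.014/0.068985 ≈ 0.203
P(NorthLine | late) = 0.049/0.068985 ≈ 0.710
P(Orbit | late) = 0.00068/0.068985 ≈ 0.010
P(FleetOne | late) = 0.00325/0.068985 ≈ 0.047
(Check: 0.030+0.203+0.710+0.010+0.047 = 1.000.)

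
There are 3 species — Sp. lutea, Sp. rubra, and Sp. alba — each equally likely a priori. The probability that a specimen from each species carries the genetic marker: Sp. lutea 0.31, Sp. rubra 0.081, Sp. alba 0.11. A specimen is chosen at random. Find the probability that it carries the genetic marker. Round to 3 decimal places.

Since the prior is uniform, the posterior is proportional to the likelihood:
  Sp. lutea: 0.31
  Sp. rubra: 0.081
  Sp. alba: 0.11
P(marker) = (1/3) × (0.31 + 0.081 + 0.11) = 0.501/3 ≈ 0.167.

0.167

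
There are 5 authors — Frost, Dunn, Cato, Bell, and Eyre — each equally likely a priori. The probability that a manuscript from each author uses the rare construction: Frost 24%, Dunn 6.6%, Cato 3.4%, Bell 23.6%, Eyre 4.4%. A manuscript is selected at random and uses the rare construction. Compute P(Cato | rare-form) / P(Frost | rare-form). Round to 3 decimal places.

Since the prior is uniform, the posterior is proportional to the likelihood:
  Frost: 0.24
  Dunn: 0.066
  Cato: 0.034
  Bell: 0.236
  Eyre: 0.044
Total = 0.62.
The ratio is 0.034 / 0.24 (the normalizer cancels) = 0.142.

0.142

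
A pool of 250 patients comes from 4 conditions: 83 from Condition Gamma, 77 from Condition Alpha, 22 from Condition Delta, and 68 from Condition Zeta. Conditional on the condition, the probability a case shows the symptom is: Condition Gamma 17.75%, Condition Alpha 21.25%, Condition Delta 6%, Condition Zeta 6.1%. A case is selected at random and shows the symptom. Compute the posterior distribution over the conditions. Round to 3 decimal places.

Compute prior × likelihood for every hypothesis:
  Condition Gamma: 0.332 × 0.1775 = 0.05893
  Condition Alpha: 0.308 × 0.2125 = 0.06545
  Condition Delta: 0.088 × 0.06 = 0.00528
  Condition Zeta: 0.272 × 0.061 = 0.016592
Total = 0.146252.
P(Condition Gamma | symptomatic) = 0.05893/0.146252 ≈ 0.403
P(Condition Alpha | symptomatic) = 0.06545/0.146252 ≈ 0.448
P(Condition Delta | symptomatic) = 0.00528/0.146252 ≈ 0.036
P(Condition Zeta | symptomatic) = 0.016592/0.146252 ≈ 0.113

Condition Gamma 0.403, Condition Alpha 0.448, Condition Delta 0.036, Condition Zeta 0.113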